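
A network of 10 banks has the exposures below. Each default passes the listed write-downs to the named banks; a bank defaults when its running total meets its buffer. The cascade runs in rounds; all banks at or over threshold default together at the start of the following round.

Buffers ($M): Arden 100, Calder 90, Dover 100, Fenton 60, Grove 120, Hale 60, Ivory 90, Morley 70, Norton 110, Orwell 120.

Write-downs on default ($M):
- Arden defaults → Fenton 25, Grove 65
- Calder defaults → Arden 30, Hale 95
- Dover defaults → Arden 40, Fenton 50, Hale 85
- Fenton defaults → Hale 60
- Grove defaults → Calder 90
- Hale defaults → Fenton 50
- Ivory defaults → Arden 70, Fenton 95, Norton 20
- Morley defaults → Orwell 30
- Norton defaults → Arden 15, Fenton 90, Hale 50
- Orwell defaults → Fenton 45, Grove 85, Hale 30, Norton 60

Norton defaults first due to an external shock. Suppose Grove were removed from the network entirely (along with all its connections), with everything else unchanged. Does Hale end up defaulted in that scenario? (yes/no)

With Grove removed:
Round 1 — Norton defaults (initial).
  Arden: +15 → 15 < 100
  Fenton: +90 → 90 ≥ 60
  Hale: +50 → 50 < 60
Round 2 — Fenton defaults.
  Hale: +60 → 110 ≥ 60
Round 3 — Hale defaults.
No further defaults.

yes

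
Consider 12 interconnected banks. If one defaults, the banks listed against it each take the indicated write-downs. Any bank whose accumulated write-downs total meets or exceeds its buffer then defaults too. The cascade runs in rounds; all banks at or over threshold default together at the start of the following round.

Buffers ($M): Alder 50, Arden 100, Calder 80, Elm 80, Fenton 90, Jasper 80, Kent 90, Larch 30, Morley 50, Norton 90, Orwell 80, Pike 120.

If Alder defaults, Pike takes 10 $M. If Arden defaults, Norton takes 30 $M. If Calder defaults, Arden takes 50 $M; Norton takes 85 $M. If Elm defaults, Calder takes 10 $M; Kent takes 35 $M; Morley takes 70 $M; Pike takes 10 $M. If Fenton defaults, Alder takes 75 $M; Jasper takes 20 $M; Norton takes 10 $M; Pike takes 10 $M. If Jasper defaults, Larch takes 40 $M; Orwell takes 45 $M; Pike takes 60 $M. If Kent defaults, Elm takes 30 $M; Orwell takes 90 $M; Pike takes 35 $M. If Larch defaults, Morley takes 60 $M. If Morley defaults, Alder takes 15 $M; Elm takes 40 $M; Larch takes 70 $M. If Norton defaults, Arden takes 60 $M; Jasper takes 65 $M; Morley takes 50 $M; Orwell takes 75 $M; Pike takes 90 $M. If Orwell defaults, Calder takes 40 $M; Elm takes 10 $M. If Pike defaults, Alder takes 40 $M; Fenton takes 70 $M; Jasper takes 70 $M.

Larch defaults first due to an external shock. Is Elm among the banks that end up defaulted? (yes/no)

Round 1 — Larch defaults (initial).
  Morley: +60 → 60 ≥ 50
Round 2 — Morley defaults.
  Alder: +15 → 15 < 50
  Elm: +40 → 40 < 80
No further defaults.

no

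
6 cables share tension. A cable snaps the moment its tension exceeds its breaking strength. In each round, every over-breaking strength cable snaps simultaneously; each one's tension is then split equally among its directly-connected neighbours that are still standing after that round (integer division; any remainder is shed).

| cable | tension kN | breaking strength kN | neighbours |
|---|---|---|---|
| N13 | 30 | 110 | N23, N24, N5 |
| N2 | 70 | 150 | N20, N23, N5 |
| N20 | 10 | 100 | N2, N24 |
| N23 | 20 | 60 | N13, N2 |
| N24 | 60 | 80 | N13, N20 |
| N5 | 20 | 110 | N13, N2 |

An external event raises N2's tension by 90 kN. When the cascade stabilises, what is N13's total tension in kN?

103

Round 1 — N2 at 160 > 150. N2 snaps.
  N2 sheds 160 kN to N20, N23, N5: 53 each (1 lost).
    N20: 10+53 = 63 ≤ 100
    N23: 20+53 = 73 > 60
    N5: 20+53 = 73 ≤ 110
Round 2 — N23 snaps.
  N23 sheds 73 kN to N13: 73 each.
    N13: 30+73 = 103 ≤ 110
No further breaks.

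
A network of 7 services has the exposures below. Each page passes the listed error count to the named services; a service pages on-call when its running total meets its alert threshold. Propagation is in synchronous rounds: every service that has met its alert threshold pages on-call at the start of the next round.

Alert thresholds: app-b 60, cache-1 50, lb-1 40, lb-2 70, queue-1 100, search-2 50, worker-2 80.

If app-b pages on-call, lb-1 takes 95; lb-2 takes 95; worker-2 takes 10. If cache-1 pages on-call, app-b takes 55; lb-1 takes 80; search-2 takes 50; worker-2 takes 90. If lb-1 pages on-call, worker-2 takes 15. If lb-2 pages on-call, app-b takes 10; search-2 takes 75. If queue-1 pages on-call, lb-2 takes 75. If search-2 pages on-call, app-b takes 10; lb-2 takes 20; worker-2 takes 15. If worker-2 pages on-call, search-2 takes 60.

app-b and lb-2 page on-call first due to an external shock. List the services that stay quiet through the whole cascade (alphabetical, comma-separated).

Round 1 — app-b, lb-2 page on-call (initial).
  lb-1: +95 → 95 ≥ 40
  search-2: +75 → 75 ≥ 50
  worker-2: +10 → 10 < 80
Round 2 — lb-1, search-2 page on-call.
  worker-2: +15+15 → 40 < 80
No further pages.

cache-1, queue-1, worker-2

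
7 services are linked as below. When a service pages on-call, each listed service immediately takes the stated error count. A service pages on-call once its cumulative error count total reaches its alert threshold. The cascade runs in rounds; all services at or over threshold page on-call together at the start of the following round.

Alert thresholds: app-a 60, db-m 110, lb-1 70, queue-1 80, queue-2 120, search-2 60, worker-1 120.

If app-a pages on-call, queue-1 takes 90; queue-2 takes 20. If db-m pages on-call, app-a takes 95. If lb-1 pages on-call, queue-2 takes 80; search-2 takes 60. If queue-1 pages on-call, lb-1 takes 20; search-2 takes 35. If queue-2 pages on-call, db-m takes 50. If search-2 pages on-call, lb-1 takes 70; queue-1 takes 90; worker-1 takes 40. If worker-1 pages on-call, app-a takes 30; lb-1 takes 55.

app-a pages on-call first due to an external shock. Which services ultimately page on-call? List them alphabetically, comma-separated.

Round 1 — app-a pages on-call (initial).
  queue-1: +90 → 90 ≥ 80
  queue-2: +20 → 20 < 120
Round 2 — queue-1 pages on-call.
  lb-1: +20 → 20 < 70
  search-2: +35 → 35 < 60
No further pages.

app-a, queue-1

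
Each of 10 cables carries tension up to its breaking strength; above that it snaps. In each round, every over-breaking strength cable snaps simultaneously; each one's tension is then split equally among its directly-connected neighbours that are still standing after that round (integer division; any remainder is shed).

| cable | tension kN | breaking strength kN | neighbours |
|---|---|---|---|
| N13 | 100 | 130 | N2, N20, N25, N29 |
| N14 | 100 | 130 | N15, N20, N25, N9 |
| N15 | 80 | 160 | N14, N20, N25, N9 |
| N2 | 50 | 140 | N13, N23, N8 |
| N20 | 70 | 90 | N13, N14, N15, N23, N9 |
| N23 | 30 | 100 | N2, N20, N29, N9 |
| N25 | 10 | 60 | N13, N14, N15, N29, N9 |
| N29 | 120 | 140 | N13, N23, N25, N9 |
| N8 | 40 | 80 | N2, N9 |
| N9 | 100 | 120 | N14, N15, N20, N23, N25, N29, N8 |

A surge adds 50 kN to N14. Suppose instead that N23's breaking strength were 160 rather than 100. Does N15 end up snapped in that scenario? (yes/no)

yes

With N23's breaking strength at 160:
Round 1 — N14 at 150 > 130. N14 snaps.
  N14 sheds 150 kN to N15, N20, N25, N9: 37 each (2 lost).
    N15: 80+37 = 117 ≤ 160
    N20: 70+37 = 107 > 90
    N25: 10+37 = 47 ≤ 60
    N9: 100+37 = 137 > 120
Round 2 — N20, N9 snap.
  N20 sheds 107 kN to N13, N15, N23: 35 each (2 lost).
    N13: 100+35 = 135 > 130
    N15: 117+35 = 152 ≤ 160
    N23: 30+35 = 65 ≤ 160
  N9 sheds 137 kN to N15, N23, N25, N29, N8: 27 each (2 lost).
    N15: 152+27 = 179 > 160
    N23: 65+27 = 92 ≤ 160
    N25: 47+27 = 74 > 60
    N29: 120+27 = 147 > 140
    N8: 40+27 = 67 ≤ 80
Round 3 — N13, N15, N25, N29 snap.
  N13 sheds 135 kN to N2: 135 each.
    N2: 50+135 = 185 > 140
  N15 sheds 179 kN: no online neighbours, lost.
  N25 sheds 74 kN: no online neighbours, lost.
  N29 sheds 147 kN to N23: 147 each.
    N23: 92+147 = 239 > 160
Round 4 — N2, N23 snap.
  N2 sheds 185 kN to N8: 185 each.
    N8: 67+185 = 252 > 80
  N23 sheds 239 kN: no online neighbours, lost.
Round 5 — N8 snaps.
  N8 sheds 252 kN: no online neighbours, lost.
No further breaks.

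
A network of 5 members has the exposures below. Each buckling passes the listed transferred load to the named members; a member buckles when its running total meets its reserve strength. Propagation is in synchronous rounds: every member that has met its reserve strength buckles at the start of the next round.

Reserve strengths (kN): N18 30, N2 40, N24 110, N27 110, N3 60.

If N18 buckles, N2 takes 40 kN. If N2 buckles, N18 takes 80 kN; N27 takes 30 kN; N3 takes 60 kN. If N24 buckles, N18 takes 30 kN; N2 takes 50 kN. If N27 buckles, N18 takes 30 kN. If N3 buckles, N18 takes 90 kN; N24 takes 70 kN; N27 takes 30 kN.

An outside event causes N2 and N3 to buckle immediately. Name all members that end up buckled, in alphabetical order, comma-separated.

Round 1 — N2, N3 buckle (initial).
  N18: +80+90 → 170 ≥ 30
  N24: +70 → 70 < 110
  N27: +30+30 → 60 < 110
Round 2 — N18 buckles.
No further bucklings.

N18, N2, N3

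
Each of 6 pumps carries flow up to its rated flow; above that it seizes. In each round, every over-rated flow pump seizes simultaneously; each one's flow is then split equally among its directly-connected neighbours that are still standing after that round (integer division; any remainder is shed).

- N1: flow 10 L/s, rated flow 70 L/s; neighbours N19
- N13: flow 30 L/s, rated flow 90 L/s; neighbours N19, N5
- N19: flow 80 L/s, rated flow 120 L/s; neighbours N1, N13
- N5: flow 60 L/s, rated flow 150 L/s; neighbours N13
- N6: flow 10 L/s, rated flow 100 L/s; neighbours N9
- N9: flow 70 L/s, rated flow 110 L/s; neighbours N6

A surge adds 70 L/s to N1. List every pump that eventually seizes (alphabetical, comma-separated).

N1, N13, N19, N5

Round 1 — N1 at 80 > 70. N1 seizes.
  N1 sheds 80 L/s to N19: 80 each.
    N19: 80+80 = 160 > 120
Round 2 — N19 seizes.
  N19 sheds 160 L/s to N13: 160 each.
    N13: 30+160 = 190 > 90
Round 3 — N13 seizes.
  N13 sheds 190 L/s to N5: 190 each.
    N5: 60+190 = 250 > 150
Round 4 — N5 seizes.
  N5 sheds 250 L/s: no online neighbours, lost.
No further seizures.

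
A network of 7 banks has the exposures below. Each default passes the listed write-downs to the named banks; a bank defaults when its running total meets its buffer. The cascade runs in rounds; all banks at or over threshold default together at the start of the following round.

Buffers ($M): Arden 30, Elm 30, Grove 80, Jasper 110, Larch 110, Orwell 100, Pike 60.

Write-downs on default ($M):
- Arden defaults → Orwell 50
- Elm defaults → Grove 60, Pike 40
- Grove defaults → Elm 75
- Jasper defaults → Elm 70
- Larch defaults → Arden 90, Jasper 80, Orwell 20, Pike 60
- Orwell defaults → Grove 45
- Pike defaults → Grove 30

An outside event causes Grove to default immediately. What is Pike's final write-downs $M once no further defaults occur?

40

Round 1 — Grove defaults (initial).
  Elm: +75 → 75 ≥ 30
Round 2 — Elm defaults.
  Pike: +40 → 40 < 60
No further defaults.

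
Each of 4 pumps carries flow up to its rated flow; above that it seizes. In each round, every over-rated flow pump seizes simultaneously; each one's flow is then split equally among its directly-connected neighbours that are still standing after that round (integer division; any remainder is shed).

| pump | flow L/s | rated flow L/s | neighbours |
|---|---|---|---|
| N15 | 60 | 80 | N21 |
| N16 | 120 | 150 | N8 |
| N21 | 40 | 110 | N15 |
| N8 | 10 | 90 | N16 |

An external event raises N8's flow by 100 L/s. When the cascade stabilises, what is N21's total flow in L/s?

40

Round 1 — N8 at 110 > 90. N8 seizes.
  N8 sheds 110 L/s to N16: 110 each.
    N16: 120+110 = 230 > 150
Round 2 — N16 seizes.
  N16 sheds 230 L/s: no online neighbours, lost.
No further seizures.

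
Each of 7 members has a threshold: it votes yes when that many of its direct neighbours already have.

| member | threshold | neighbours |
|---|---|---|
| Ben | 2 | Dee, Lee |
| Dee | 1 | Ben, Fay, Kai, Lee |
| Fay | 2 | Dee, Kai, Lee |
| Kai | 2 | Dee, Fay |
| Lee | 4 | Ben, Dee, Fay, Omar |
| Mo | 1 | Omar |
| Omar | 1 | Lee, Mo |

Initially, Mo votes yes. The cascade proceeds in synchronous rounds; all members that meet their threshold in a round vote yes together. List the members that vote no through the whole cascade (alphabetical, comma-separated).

Round 1 — Mo votes yes (initial).
Round 2 — checking thresholds:
  Omar: 1 of 2 neighbours ≥ 1, votes yes.
Round 3 — no new yes votes; cascade stops.

Ben, Dee, Fay, Kai, Lee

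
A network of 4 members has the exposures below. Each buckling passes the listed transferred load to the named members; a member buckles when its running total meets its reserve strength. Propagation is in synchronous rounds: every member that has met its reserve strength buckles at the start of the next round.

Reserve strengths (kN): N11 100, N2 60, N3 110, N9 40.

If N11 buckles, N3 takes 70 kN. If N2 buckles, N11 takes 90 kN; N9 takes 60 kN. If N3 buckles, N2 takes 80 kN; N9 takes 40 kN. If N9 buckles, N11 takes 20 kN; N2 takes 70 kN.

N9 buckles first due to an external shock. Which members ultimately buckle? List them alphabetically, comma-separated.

Round 1 — N9 buckles (initial).
  N11: +20 → 20 < 100
  N2: +70 → 70 ≥ 60
Round 2 — N2 buckles.
  N11: +90 → 110 ≥ 100
Round 3 — N11 buckles.
  N3: +70 → 70 < 110
No further bucklings.

N11, N2, N9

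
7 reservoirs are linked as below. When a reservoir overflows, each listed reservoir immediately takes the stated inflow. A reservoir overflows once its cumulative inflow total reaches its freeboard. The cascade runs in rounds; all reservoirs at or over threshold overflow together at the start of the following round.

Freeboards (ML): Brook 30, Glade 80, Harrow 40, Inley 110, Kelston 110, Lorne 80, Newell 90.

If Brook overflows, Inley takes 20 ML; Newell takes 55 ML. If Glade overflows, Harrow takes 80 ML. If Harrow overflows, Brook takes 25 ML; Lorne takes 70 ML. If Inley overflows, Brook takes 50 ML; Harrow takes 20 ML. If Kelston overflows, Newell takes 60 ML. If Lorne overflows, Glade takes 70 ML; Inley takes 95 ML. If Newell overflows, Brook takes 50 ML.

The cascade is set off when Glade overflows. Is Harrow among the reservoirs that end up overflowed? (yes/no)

Round 1 — Glade overflows (initial).
  Harrow: +80 → 80 ≥ 40
Round 2 — Harrow overflows.
  Brook: +25 → 25 < 30
  Lorne: +70 → 70 < 80
No further overflows.

yes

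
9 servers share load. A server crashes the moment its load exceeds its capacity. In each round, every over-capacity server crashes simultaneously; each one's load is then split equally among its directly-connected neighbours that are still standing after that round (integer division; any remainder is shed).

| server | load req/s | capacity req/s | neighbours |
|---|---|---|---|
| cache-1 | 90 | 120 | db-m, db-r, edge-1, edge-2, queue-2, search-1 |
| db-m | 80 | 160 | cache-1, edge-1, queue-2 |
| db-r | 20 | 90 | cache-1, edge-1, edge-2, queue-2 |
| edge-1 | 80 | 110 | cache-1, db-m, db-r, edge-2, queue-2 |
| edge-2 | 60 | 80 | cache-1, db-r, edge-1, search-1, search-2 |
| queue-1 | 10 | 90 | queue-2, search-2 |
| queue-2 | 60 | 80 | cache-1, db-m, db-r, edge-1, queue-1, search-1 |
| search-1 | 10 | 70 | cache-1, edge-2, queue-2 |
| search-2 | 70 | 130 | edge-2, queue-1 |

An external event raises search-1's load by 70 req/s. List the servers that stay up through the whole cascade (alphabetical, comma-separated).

queue-1, search-2

Round 1 — search-1 at 80 > 70. search-1 crashes.
  search-1 sheds 80 req/s to cache-1, edge-2, queue-2: 26 each (2 lost).
    cache-1: 90+26 = 116 ≤ 120
    edge-2: 60+26 = 86 > 80
    queue-2: 60+26 = 86 > 80
Round 2 — edge-2, queue-2 crash.
  edge-2 sheds 86 req/s to cache-1, db-r, edge-1, search-2: 21 each (2 lost).
    cache-1: 116+21 = 137 > 120
    db-r: 20+21 = 41 ≤ 90
    edge-1: 80+21 = 101 ≤ 110
    search-2: 70+21 = 91 ≤ 130
  queue-2 sheds 86 req/s to cache-1, db-m, db-r, edge-1, queue-1: 17 each (1 lost).
    cache-1: 137+17 = 154 > 120
    db-m: 80+17 = 97 ≤ 160
    db-r: 41+17 = 58 ≤ 90
    edge-1: 101+17 = 118 > 110
    queue-1: 10+17 = 27 ≤ 90
Round 3 — cache-1, edge-1 crash.
  cache-1 sheds 154 req/s to db-m, db-r: 77 each.
    db-m: 97+77 = 174 > 160
    db-r: 58+77 = 135 > 90
  edge-1 sheds 118 req/s to db-m, db-r: 59 each.
    db-m: 174+59 = 233 > 160
    db-r: 135+59 = 194 > 90
Round 4 — db-m, db-r crash.
  db-m sheds 233 req/s: no online neighbours, lost.
  db-r sheds 194 req/s: no online neighbours, lost.
No further crashes.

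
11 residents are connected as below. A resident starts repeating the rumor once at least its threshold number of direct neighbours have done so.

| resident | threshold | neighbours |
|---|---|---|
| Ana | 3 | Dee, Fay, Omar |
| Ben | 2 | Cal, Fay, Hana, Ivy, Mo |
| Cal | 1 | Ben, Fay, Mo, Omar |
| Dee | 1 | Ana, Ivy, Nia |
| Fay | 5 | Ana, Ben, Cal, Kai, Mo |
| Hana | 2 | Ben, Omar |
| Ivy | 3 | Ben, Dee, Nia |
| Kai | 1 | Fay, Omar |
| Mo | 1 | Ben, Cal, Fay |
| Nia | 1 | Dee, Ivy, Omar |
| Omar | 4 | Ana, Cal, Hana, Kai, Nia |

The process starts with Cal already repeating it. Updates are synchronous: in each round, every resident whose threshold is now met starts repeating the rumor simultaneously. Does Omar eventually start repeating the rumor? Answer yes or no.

Round 1 — Cal starts repeating the rumor (initial).
Round 2 — checking thresholds:
  Ben: 1 of 5 neighbours < 2, below threshold.
  Fay: 1 of 5 neighbours < 5, below threshold.
  Mo: 1 of 3 neighbours ≥ 1, starts repeating the rumor.
  Omar: 1 of 5 neighbours < 4, below threshold.
Round 3 — checking thresholds:
  Ben: 2 of 5 neighbours ≥ 2, starts repeating the rumor.
  Fay: 2 of 5 neighbours < 5, below threshold.
  Omar: 1 of 5 neighbours < 4, below threshold.
Round 4 — no new spreads; cascade stops.

no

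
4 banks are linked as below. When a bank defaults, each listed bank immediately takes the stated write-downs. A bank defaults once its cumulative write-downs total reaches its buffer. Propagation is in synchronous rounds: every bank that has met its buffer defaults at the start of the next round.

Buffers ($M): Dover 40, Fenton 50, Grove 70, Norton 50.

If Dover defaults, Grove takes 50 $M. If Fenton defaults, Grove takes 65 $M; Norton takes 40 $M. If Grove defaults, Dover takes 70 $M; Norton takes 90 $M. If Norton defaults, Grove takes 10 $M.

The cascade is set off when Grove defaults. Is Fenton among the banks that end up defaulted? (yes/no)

Round 1 — Grove defaults (initial).
  Dover: +70 → 70 ≥ 40
  Norton: +90 → 90 ≥ 50
Round 2 — Dover, Norton default.
No further defaults.

no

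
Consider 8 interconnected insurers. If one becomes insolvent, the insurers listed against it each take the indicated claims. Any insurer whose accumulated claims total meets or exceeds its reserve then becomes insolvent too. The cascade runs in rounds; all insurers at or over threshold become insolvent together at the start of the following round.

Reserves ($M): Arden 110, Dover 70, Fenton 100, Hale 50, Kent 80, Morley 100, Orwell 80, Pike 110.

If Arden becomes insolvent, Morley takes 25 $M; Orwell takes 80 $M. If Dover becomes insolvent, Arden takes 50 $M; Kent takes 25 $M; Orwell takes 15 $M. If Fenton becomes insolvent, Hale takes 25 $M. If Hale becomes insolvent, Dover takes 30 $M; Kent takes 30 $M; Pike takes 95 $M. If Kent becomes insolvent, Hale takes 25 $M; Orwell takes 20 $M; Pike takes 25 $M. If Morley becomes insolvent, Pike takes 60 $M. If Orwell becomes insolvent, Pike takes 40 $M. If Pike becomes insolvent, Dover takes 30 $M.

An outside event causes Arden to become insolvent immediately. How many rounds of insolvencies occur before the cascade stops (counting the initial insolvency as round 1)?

2

Round 1 — Arden becomes insolvent (initial).
  Morley: +25 → 25 < 100
  Orwell: +80 → 80 ≥ 80
Round 2 — Orwell becomes insolvent.
  Pike: +40 → 40 < 110
No further insolvencies.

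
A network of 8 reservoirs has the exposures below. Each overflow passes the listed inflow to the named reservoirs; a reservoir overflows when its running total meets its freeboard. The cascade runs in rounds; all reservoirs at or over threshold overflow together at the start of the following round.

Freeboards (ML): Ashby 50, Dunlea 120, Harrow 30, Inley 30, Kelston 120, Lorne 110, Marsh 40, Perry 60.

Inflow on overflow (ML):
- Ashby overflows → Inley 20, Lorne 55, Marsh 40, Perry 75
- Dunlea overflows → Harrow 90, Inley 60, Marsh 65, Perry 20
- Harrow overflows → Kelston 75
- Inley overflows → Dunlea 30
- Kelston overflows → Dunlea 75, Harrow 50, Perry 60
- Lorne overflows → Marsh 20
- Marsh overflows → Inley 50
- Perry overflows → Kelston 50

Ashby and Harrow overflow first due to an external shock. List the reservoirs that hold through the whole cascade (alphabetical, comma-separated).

Round 1 — Ashby, Harrow overflow (initial).
  Inley: +20 → 20 < 30
  Kelston: +75 → 75 < 120
  Lorne: +55 → 55 < 110
  Marsh: +40 → 40 ≥ 40
  Perry: +75 → 75 ≥ 60
Round 2 — Marsh, Perry overflow.
  Inley: +50 → 70 ≥ 30
  Kelston: +50 → 125 ≥ 120
Round 3 — Inley, Kelston overflow.
  Dunlea: +30+75 → 105 < 120
No further overflows.

Dunlea, Lorne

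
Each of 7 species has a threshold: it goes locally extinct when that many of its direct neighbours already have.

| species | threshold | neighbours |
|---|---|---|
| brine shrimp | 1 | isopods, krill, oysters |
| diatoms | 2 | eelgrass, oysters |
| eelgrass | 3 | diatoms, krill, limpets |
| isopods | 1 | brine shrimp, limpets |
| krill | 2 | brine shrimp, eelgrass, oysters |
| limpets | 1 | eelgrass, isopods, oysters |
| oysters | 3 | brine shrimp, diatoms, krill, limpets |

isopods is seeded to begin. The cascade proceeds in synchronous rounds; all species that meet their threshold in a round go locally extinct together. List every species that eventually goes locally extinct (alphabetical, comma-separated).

Round 1 — isopods goes locally extinct (initial).
Round 2 — checking thresholds:
  brine shrimp: 1 of 3 neighbours ≥ 1, goes locally extinct.
  limpets: 1 of 3 neighbours ≥ 1, goes locally extinct.
Round 3 — no new extinctions; cascade stops.

brine shrimp, isopods, limpets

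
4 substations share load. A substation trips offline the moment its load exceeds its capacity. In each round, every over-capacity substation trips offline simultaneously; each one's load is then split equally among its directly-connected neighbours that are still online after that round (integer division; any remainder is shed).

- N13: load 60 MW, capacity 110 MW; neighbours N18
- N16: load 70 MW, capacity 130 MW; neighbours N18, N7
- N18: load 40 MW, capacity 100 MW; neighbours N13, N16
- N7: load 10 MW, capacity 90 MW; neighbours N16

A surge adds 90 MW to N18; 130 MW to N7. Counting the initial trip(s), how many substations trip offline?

Round 1 — N18 at 130 > 100; N7 at 140 > 90. N18, N7 trip offline.
  N18 sheds 130 MW to N13, N16: 65 each.
    N13: 60+65 = 125 > 110
    N16: 70+65 = 135 > 130
  N7 sheds 140 MW to N16: 140 each.
    N16: 135+140 = 275 > 130
Round 2 — N13, N16 trip offline.
  N13 sheds 125 MW: no online neighbours, lost.
  N16 sheds 275 MW: no online neighbours, lost.
No further trips.

4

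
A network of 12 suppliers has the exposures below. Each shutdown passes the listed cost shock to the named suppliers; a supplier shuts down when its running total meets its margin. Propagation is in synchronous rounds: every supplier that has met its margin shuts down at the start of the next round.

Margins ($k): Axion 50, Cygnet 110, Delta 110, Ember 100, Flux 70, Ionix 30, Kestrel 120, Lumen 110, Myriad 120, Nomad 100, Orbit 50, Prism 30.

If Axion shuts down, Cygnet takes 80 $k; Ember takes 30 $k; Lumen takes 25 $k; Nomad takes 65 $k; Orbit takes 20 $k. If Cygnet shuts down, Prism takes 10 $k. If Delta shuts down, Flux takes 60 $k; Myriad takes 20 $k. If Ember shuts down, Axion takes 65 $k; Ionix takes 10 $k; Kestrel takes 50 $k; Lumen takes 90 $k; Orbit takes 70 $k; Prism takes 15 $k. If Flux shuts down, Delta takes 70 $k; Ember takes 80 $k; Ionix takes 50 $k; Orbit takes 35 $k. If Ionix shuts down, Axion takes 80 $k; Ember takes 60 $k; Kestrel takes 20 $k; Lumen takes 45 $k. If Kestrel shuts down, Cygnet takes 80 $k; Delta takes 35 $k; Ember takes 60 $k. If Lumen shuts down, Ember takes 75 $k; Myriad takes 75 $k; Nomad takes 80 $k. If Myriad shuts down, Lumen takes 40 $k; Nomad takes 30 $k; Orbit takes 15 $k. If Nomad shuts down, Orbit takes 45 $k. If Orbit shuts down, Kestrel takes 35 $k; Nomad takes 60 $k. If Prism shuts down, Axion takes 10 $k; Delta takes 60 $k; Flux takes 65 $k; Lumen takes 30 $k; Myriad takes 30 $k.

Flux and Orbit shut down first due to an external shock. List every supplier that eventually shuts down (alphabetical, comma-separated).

Axion, Ember, Flux, Ionix, Lumen, Nomad, Orbit

Round 1 — Flux, Orbit shut down (initial).
  Delta: +70 → 70 < 110
  Ember: +80 → 80 < 100
  Ionix: +50 → 50 ≥ 30
  Kestrel: +35 → 35 < 120
  Nomad: +60 → 60 < 100
Round 2 — Ionix shuts down.
  Axion: +80 → 80 ≥ 50
  Ember: +60 → 140 ≥ 100
  Kestrel: +20 → 55 < 120
  Lumen: +45 → 45 < 110
Round 3 — Axion, Ember shut down.
  Cygnet: +80 → 80 < 110
  Kestrel: +50 → 105 < 120
  Lumen: +25+90 → 160 ≥ 110
  Nomad: +65 → 125 ≥ 100
  Prism: +15 → 15 < 30
Round 4 — Lumen, Nomad shut down.
  Myriad: +75 → 75 < 120
No further shutdowns.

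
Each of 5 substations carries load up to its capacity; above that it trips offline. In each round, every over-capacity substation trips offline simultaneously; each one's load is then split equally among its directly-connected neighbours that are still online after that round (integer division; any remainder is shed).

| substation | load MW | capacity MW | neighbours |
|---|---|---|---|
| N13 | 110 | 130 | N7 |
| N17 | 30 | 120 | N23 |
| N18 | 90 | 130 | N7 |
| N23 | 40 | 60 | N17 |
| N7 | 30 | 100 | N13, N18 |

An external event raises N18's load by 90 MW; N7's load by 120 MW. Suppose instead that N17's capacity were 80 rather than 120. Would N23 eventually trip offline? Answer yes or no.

no

With N17's capacity at 80:
Round 1 — N18 at 180 > 130; N7 at 150 > 100. N18, N7 trip offline.
  N18 sheds 180 MW: no online neighbours, lost.
  N7 sheds 150 MW to N13: 150 each.
    N13: 110+150 = 260 > 130
Round 2 — N13 trips offline.
  N13 sheds 260 MW: no online neighbours, lost.
No further trips.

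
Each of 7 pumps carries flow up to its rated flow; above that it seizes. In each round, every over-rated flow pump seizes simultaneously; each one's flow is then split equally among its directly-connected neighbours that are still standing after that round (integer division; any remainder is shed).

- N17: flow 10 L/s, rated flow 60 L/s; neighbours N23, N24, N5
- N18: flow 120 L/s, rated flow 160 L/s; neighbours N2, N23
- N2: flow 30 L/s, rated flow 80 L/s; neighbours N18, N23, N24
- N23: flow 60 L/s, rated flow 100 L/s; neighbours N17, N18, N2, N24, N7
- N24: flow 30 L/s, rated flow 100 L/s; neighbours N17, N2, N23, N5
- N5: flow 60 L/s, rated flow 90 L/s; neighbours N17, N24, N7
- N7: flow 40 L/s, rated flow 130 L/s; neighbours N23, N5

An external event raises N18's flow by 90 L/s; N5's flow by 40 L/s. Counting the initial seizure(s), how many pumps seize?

Round 1 — N18 at 210 > 160; N5 at 100 > 90. N18, N5 seize.
  N18 sheds 210 L/s to N2, N23: 105 each.
    N2: 30+105 = 135 > 80
    N23: 60+105 = 165 > 100
  N5 sheds 100 L/s to N17, N24, N7: 33 each (1 lost).
    N17: 10+33 = 43 ≤ 60
    N24: 30+33 = 63 ≤ 100
    N7: 40+33 = 73 ≤ 130
Round 2 — N2, N23 seize.
  N2 sheds 135 L/s to N24: 135 each.
    N24: 63+135 = 198 > 100
  N23 sheds 165 L/s to N17, N24, N7: 55 each.
    N17: 43+55 = 98 > 60
    N24: 198+55 = 253 > 100
    N7: 73+55 = 128 ≤ 130
Round 3 — N17, N24 seize.
  N17 sheds 98 L/s: no online neighbours, lost.
  N24 sheds 253 L/s: no online neighbours, lost.
No further seizures.

6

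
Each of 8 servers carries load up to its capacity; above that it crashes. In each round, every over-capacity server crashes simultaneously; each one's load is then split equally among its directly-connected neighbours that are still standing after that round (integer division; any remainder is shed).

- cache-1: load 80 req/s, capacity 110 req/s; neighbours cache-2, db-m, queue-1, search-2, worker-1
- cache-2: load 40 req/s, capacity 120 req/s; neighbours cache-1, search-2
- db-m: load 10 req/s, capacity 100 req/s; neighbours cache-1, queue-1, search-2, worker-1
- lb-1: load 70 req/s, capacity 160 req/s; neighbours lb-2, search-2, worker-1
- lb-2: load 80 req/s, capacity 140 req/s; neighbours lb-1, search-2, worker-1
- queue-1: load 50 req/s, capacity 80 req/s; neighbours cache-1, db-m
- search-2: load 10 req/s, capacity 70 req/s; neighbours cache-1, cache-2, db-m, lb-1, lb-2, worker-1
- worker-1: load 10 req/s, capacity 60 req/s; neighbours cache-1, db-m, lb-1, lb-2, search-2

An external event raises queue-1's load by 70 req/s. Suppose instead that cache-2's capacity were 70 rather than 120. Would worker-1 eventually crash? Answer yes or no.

yes

With cache-2's capacity at 70:
Round 1 — queue-1 at 120 > 80. queue-1 crashes.
  queue-1 sheds 120 req/s to cache-1, db-m: 60 each.
    cache-1: 80+60 = 140 > 110
    db-m: 10+60 = 70 ≤ 100
Round 2 — cache-1 crashes.
  cache-1 sheds 140 req/s to cache-2, db-m, search-2, worker-1: 35 each.
    cache-2: 40+35 = 75 > 70
    db-m: 70+35 = 105 > 100
    search-2: 10+35 = 45 ≤ 70
    worker-1: 10+35 = 45 ≤ 60
Round 3 — cache-2, db-m crash.
  cache-2 sheds 75 req/s to search-2: 75 each.
    search-2: 45+75 = 120 > 70
  db-m sheds 105 req/s to search-2, worker-1: 52 each (1 lost).
    search-2: 120+52 = 172 > 70
    worker-1: 45+52 = 97 > 60
Round 4 — search-2, worker-1 crash.
  search-2 sheds 172 req/s to lb-1, lb-2: 86 each.
    lb-1: 70+86 = 156 ≤ 160
    lb-2: 80+86 = 166 > 140
  worker-1 sheds 97 req/s to lb-1, lb-2: 48 each (1 lost).
    lb-1: 156+48 = 204 > 160
    lb-2: 166+48 = 214 > 140
Round 5 — lb-1, lb-2 crash.
  lb-1 sheds 204 req/s: no online neighbours, lost.
  lb-2 sheds 214 req/s: no online neighbours, lost.
No further crashes.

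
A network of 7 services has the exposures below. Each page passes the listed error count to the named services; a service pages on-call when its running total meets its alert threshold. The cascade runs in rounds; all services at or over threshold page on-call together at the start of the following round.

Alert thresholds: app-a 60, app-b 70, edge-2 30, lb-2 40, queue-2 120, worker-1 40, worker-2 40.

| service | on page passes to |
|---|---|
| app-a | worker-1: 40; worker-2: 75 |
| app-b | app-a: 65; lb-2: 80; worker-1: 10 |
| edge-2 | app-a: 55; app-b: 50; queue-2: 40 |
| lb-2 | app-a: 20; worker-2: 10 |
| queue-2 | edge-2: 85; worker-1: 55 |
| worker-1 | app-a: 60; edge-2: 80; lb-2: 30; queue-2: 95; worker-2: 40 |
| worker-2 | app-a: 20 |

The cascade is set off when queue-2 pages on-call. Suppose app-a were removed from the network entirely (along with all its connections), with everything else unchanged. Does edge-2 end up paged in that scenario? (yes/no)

yes

With app-a removed:
Round 1 — queue-2 pages on-call (initial).
  edge-2: +85 → 85 ≥ 30
  worker-1: +55 → 55 ≥ 40
Round 2 — edge-2, worker-1 page on-call.
  app-b: +50 → 50 < 70
  lb-2: +30 → 30 < 40
  worker-2: +40 → 40 ≥ 40
Round 3 — worker-2 pages on-call.
No further pages.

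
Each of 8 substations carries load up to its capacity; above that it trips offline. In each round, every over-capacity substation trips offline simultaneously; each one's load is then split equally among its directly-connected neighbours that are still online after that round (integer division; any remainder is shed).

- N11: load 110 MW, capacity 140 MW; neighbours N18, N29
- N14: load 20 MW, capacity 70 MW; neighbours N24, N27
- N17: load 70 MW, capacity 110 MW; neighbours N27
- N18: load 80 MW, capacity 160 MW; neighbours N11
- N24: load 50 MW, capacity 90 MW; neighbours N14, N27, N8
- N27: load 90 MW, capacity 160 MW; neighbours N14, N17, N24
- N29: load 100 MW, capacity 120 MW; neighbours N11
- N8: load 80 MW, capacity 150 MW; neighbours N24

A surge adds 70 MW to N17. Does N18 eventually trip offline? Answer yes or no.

Round 1 — N17 at 140 > 110. N17 trips offline.
  N17 sheds 140 MW to N27: 140 each.
    N27: 90+140 = 230 > 160
Round 2 — N27 trips offline.
  N27 sheds 230 MW to N14, N24: 115 each.
    N14: 20+115 = 135 > 70
    N24: 50+115 = 165 > 90
Round 3 — N14, N24 trip offline.
  N14 sheds 135 MW: no online neighbours, lost.
  N24 sheds 165 MW to N8: 165 each.
    N8: 80+165 = 245 > 150
Round 4 — N8 trips offline.
  N8 sheds 245 MW: no online neighbours, lost.
No further trips.

no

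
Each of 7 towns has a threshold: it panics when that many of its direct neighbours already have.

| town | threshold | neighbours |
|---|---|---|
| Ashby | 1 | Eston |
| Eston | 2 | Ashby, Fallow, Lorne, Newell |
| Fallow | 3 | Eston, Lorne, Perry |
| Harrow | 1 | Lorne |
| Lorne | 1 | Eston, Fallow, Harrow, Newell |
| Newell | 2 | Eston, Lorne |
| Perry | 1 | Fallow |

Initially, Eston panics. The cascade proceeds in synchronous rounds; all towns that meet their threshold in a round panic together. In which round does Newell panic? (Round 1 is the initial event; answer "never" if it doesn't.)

3

Round 1 — Eston panics (initial).
Round 2 — checking thresholds:
  Ashby: 1 of 1 neighbours ≥ 1, panics.
  Fallow: 1 of 3 neighbours < 3, not yet.
  Lorne: 1 of 4 neighbours ≥ 1, panics.
  Newell: 1 of 2 neighbours < 2, not yet.
Round 3 — checking thresholds:
  Fallow: 2 of 3 neighbours < 3, not yet.
  Harrow: 1 of 1 neighbours ≥ 1, panics.
  Newell: 2 of 2 neighbours ≥ 2, panics.
Round 4 — no new panics; cascade stops.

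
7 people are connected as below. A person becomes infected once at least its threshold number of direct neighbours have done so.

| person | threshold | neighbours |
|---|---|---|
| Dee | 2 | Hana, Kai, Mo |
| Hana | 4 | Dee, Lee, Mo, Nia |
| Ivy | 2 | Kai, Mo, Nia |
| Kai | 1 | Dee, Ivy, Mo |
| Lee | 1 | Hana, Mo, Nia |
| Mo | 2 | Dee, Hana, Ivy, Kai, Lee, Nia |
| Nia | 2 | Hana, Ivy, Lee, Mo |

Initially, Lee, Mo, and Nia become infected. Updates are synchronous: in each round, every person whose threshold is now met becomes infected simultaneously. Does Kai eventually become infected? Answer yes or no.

yes

Round 1 — Lee, Mo, Nia become infected (initial).
Round 2 — checking thresholds:
  Dee: 1 of 3 neighbours < 2, holds.
  Hana: 3 of 4 neighbours < 4, holds.
  Ivy: 2 of 3 neighbours ≥ 2, becomes infected.
  Kai: 1 of 3 neighbours ≥ 1, becomes infected.
Round 3 — checking thresholds:
  Dee: 2 of 3 neighbours ≥ 2, becomes infected.
  Hana: 3 of 4 neighbours < 4, holds.
Round 4 — checking thresholds:
  Hana: 4 of 4 neighbours ≥ 4, becomes infected.
Round 5 — no new infections; cascade stops.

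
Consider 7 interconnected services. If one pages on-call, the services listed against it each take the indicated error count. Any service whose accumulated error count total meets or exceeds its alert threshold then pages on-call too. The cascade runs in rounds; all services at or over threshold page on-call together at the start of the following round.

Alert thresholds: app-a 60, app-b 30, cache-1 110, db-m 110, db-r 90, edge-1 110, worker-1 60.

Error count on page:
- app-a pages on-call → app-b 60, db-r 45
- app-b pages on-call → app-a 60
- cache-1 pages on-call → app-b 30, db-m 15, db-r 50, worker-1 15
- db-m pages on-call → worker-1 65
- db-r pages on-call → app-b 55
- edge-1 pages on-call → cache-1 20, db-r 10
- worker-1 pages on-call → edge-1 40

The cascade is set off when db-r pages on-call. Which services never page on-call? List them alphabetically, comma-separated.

cache-1, db-m, edge-1, worker-1

Round 1 — db-r pages on-call (initial).
  app-b: +55 → 55 ≥ 30
Round 2 — app-b pages on-call.
  app-a: +60 → 60 ≥ 60
Round 3 — app-a pages on-call.
No further pages.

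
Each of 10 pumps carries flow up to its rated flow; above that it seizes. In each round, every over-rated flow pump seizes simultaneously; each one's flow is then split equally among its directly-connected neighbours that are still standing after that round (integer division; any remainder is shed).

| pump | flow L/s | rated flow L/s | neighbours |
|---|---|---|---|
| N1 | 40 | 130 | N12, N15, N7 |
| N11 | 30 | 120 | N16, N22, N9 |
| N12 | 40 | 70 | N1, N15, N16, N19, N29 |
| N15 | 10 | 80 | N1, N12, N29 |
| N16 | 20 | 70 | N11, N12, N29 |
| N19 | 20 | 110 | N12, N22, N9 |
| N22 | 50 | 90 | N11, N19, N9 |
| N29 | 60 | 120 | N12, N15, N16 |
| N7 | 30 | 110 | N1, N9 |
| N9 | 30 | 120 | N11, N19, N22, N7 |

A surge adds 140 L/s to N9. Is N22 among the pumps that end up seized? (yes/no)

yes

Round 1 — N9 at 170 > 120. N9 seizes.
  N9 sheds 170 L/s to N11, N19, N22, N7: 42 each (2 lost).
    N11: 30+42 = 72 ≤ 120
    N19: 20+42 = 62 ≤ 110
    N22: 50+42 = 92 > 90
    N7: 30+42 = 72 ≤ 110
Round 2 — N22 seizes.
  N22 sheds 92 L/s to N11, N19: 46 each.
    N11: 72+46 = 118 ≤ 120
    N19: 62+46 = 108 ≤ 110
No further seizures.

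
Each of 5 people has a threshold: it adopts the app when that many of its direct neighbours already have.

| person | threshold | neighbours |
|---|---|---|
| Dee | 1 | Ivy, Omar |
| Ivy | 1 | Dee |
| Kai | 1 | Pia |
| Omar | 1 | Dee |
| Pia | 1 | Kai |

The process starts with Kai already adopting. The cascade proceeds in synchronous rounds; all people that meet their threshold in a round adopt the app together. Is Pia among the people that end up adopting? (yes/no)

Round 1 — Kai adopts the app (initial).
Round 2 — checking thresholds:
  Pia: 1 of 1 neighbours ≥ 1, adopts the app.
Round 3 — no new adoptions; cascade stops.

yes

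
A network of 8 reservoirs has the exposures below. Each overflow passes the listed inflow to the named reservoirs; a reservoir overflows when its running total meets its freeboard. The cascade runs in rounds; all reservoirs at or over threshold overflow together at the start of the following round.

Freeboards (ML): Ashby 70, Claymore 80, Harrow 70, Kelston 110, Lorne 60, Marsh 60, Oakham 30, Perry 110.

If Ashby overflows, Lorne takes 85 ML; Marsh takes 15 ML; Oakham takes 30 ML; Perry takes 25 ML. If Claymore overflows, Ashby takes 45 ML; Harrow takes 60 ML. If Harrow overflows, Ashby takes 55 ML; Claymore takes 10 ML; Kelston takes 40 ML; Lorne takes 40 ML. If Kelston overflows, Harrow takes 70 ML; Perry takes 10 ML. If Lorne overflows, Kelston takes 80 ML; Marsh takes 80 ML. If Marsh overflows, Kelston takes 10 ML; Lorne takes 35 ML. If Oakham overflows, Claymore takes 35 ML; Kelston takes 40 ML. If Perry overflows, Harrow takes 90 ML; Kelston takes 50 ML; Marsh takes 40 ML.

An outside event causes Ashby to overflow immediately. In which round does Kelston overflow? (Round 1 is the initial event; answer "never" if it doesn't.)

Round 1 — Ashby overflows (initial).
  Lorne: +85 → 85 ≥ 60
  Marsh: +15 → 15 < 60
  Oakham: +30 → 30 ≥ 30
  Perry: +25 → 25 < 110
Round 2 — Lorne, Oakham overflow.
  Claymore: +35 → 35 < 80
  Kelston: +80+40 → 120 ≥ 110
  Marsh: +80 → 95 ≥ 60
Round 3 — Kelston, Marsh overflow.
  Harrow: +70 → 70 ≥ 70
  Perry: +10 → 35 < 110
Round 4 — Harrow overflows.
  Claymore: +10 → 45 < 80
No further overflows.

3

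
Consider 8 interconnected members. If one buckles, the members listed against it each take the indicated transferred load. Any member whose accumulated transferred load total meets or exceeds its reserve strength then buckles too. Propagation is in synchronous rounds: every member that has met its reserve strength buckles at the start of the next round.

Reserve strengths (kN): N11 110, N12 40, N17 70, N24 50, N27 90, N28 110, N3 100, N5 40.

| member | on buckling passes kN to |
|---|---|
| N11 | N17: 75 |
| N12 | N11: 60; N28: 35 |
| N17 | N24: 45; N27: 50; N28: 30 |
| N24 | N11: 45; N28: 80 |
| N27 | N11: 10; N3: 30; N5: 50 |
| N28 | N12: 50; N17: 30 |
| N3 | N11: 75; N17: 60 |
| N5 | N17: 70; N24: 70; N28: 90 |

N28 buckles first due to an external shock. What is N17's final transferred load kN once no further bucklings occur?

Round 1 — N28 buckles (initial).
  N12: +50 → 50 ≥ 40
  N17: +30 → 30 < 70
Round 2 — N12 buckles.
  N11: +60 → 60 < 110
No further bucklings.

30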